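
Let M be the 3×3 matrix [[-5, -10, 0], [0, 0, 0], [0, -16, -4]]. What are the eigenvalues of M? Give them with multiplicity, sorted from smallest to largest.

-5, -4, 0

Characteristic polynomial: p(s) = s^3 + 9s^2 + 20s = s(s + 4)(s + 5).
Roots (with multiplicity): -5, -4, 0.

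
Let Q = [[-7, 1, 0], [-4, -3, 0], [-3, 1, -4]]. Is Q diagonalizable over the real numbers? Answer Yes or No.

Characteristic polynomial: p(t) = t^3 + 14t^2 + 65t + 100 = (t + 4)(t + 5)^2.
t = -5 has algebraic multiplicity 2; rank(Q + 5I) = 2, so geometric multiplicity = 1.
Geometric multiplicity < algebraic multiplicity, so Q is not diagonalizable.

No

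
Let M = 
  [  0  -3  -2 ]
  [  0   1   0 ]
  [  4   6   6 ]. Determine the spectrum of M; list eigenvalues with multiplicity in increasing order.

1, 2, 4

Characteristic polynomial: p(s) = s^3 - 7s^2 + 14s - 8 = (s - 4)(s - 2)(s - 1).
Roots (with multiplicity): 1, 2, 4.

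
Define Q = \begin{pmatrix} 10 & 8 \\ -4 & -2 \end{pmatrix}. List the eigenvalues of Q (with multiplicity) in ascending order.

2, 6

Characteristic polynomial: p(s) = s^2 - 8s + 12 = (s - 6)(s - 2).
Roots (with multiplicity): 2, 6.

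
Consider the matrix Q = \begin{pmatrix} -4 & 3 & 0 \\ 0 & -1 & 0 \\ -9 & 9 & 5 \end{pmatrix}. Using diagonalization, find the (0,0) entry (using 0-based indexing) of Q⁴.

Characteristic polynomial: r^3 - 21r - 20 = (r - 5)(r + 1)(r + 4), so the eigenvalues are -4, -1, 5.
r=5: eigenvector (0, 0, -1).
r=-1: eigenvector (1, 1, 0).
r=-4: eigenvector (1, 0, 1).
P = [[0, 1, 1], [0, 1, 0], [-1, 0, 1]], D = diag(5, -1, -4), P⁻¹ = [[1, -1, -1], [0, 1, 0], [1, -1, 0]].
Q⁴ = P·diag(625, 1, 256)·P⁻¹ = [[256, -255, 0], [0, 1, 0], [-369, 369, 625]].
The requested entry is 256.

256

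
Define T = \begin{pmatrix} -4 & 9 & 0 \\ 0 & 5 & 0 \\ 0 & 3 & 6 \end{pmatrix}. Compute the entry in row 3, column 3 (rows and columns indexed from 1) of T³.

Characteristic polynomial: μ^3 - 7μ^2 - 14μ + 120 = (μ - 6)(μ - 5)(μ + 4), so the eigenvalues are -4, 5, 6.
μ=-4: eigenvector (1, 0, 0).
μ=5: eigenvector (1, 1, -3).
μ=6: eigenvector (0, 0, 1).
P = [[1, 1, 0], [0, 1, 0], [0, -3, 1]], D = diag(-4, 5, 6), P⁻¹ = [[1, -1, 0], [0, 1, 0], [0, 3, 1]].
T³ = P·diag(-64, 125, 216)·P⁻¹ = [[-64, 189, 0], [0, 125, 0], [0, 273, 216]].
The requested entry is 216.

216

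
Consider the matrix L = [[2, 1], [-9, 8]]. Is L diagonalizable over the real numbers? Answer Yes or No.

No

Characteristic polynomial: p(s) = s^2 - 10s + 25 = (s - 5)^2.
s = 5 has algebraic multiplicity 2; rank(L − 5I) = 1, so geometric multiplicity = 1.
Geometric multiplicity < algebraic multiplicity, so L is not diagonalizable.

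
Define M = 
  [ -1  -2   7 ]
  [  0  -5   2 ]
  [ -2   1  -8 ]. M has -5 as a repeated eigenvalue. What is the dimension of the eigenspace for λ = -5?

M + 5I = [[4, -2, 7], [0, 0, 2], [-2, 1, -3]].
This matrix has rank 2, so its null space has dimension 3 − 2 = 1.

1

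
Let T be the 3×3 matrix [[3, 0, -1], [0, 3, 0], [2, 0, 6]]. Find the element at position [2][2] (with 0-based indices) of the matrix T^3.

186

Characteristic polynomial: λ^3 - 12λ^2 + 47λ - 60 = (λ - 5)(λ - 4)(λ - 3), so the eigenvalues are 3, 4, 5.
λ=4: eigenvector (1, 0, -1).
λ=5: eigenvector (-1, 0, 2).
λ=3: eigenvector (0, 1, 0).
P = [[1, -1, 0], [0, 0, 1], [-1, 2, 0]], D = diag(4, 5, 3), P⁻¹ = [[2, 0, 1], [1, 0, 1], [0, 1, 0]].
T³ = P·diag(64, 125, 27)·P⁻¹ = [[3, 0, -61], [0, 27, 0], [122, 0, 186]].
The requested entry is 186.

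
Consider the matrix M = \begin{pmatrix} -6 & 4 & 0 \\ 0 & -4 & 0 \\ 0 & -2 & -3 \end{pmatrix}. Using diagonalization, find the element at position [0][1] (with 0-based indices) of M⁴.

Characteristic polynomial: λ^3 + 13λ^2 + 54λ + 72 = (λ + 3)(λ + 4)(λ + 6), so the eigenvalues are -6, -4, -3.
λ=-6: eigenvector (1, 0, 0).
λ=-4: eigenvector (2, 1, 2).
λ=-3: eigenvector (0, 0, 1).
P = [[1, 2, 0], [0, 1, 0], [0, 2, 1]], D = diag(-6, -4, -3), P⁻¹ = [[1, -2, 0], [0, 1, 0], [0, -2, 1]].
M⁴ = P·diag(1296, 256, 81)·P⁻¹ = [[1296, -2080, 0], [0, 256, 0], [0, 350, 81]].
The requested entry is -2080.

-2080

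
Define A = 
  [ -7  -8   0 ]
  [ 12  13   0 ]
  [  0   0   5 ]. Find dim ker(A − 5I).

A − 5I = [[-12, -8, 0], [12, 8, 0], [0, 0, 0]].
This matrix has rank 1, so its null space has dimension 3 − 1 = 2.

2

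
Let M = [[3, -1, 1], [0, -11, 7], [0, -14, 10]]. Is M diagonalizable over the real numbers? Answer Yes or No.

No

Characteristic polynomial: p(μ) = μ^3 - 2μ^2 - 15μ + 36 = (μ - 3)^2(μ + 4).
μ = 3 has algebraic multiplicity 2; rank(M − 3I) = 2, so geometric multiplicity = 1.
Geometric multiplicity < algebraic multiplicity, so M is not diagonalizable.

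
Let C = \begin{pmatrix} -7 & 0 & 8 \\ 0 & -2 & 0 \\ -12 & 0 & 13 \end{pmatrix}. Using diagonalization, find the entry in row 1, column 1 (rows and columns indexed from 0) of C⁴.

16

Characteristic polynomial: t^3 - 4t^2 - 7t + 10 = (t - 5)(t - 1)(t + 2), so the eigenvalues are -2, 1, 5.
t=1: eigenvector (1, 0, 1).
t=-2: eigenvector (0, 1, 0).
t=5: eigenvector (2, 0, 3).
P = [[1, 0, 2], [0, 1, 0], [1, 0, 3]], D = diag(1, -2, 5), P⁻¹ = [[3, 0, -2], [0, 1, 0], [-1, 0, 1]].
C⁴ = P·diag(1, 16, 625)·P⁻¹ = [[-1247, 0, 1248], [0, 16, 0], [-1872, 0, 1873]].
The requested entry is 16.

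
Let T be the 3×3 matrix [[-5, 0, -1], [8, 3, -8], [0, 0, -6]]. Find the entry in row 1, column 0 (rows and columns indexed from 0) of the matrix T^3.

152

Characteristic polynomial: μ^3 + 8μ^2 - 3μ - 90 = (μ - 3)(μ + 5)(μ + 6), so the eigenvalues are -6, -5, 3.
μ=-5: eigenvector (1, -1, 0).
μ=-6: eigenvector (1, 0, 1).
μ=3: eigenvector (0, 1, 0).
P = [[1, 1, 0], [-1, 0, 1], [0, 1, 0]], D = diag(-5, -6, 3), P⁻¹ = [[1, 0, -1], [0, 0, 1], [1, 1, -1]].
T³ = P·diag(-125, -216, 27)·P⁻¹ = [[-125, 0, -91], [152, 27, -152], [0, 0, -216]].
The requested entry is 152.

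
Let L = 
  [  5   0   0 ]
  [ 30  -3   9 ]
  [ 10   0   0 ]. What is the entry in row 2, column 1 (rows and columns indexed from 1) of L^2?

Characteristic polynomial: μ^3 - 2μ^2 - 15μ = μ(μ - 5)(μ + 3), so the eigenvalues are -3, 0, 5.
μ=5: eigenvector (1, 6, 2).
μ=0: eigenvector (0, 3, 1).
μ=-3: eigenvector (0, 1, 0).
P = [[1, 0, 0], [6, 3, 1], [2, 1, 0]], D = diag(5, 0, -3), P⁻¹ = [[1, 0, 0], [-2, 0, 1], [0, 1, -3]].
L² = P·diag(25, 0, 9)·P⁻¹ = [[25, 0, 0], [150, 9, -27], [50, 0, 0]].
The requested entry is 150.

150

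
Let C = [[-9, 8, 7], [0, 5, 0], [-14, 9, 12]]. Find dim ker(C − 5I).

1

C − 5I = [[-14, 8, 7], [0, 0, 0], [-14, 9, 7]].
This matrix has rank 2, so its null space has dimension 3 − 2 = 1.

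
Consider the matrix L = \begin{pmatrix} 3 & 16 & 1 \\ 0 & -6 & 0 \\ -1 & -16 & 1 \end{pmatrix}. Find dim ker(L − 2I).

L − 2I = [[1, 16, 1], [0, -8, 0], [-1, -16, -1]].
This matrix has rank 2, so its null space has dimension 3 − 2 = 1.

1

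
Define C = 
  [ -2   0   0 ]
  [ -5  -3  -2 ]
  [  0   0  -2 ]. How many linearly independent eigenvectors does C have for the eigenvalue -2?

2

C + 2I = [[0, 0, 0], [-5, -1, -2], [0, 0, 0]].
This matrix has rank 1, so its null space has dimension 3 − 1 = 2.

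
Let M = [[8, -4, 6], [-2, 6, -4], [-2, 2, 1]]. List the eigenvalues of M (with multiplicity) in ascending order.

4, 5, 6

Characteristic polynomial: p(μ) = μ^3 - 15μ^2 + 74μ - 120 = (μ - 6)(μ - 5)(μ - 4).
Roots (with multiplicity): 4, 5, 6.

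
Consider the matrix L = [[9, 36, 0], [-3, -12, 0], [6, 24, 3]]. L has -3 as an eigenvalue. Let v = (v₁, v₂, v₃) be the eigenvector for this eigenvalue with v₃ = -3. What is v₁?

-9

L + 3I = [[12, 36, 0], [-3, -9, 0], [6, 24, 6]].
Solving (L + 3I)v = 0 gives the eigenspace spanned by (-9, 3, -3).
With v₃ = -3, v = (-9, 3, -3), so v₁ = -9.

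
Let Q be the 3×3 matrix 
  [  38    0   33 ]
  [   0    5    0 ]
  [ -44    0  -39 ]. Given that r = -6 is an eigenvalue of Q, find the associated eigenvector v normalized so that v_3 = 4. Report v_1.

Q + 6I = [[44, 0, 33], [0, 11, 0], [-44, 0, -33]].
Solving (Q + 6I)v = 0 gives the eigenspace spanned by (-3, 0, 4).
With v_3 = 4, v = (-3, 0, 4), so v_1 = -3.

-3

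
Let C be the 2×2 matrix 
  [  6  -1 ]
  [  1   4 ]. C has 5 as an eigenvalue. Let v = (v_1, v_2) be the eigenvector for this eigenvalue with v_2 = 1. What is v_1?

C − 5I = [[1, -1], [1, -1]].
Solving (C − 5I)v = 0 gives the eigenspace spanned by (1, 1).
With v_2 = 1, v = (1, 1), so v_1 = 1.

1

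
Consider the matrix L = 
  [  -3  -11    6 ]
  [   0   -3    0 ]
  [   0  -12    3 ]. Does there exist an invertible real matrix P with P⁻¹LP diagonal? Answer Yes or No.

No

Characteristic polynomial: p(r) = r^3 + 3r^2 - 9r - 27 = (r - 3)(r + 3)^2.
r = -3 has algebraic multiplicity 2; rank(L + 3I) = 2, so geometric multiplicity = 1.
Geometric multiplicity < algebraic multiplicity, so L is not diagonalizable.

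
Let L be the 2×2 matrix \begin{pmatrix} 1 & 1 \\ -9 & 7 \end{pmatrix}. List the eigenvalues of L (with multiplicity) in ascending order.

Characteristic polynomial: p(t) = t^2 - 8t + 16 = (t - 4)^2.
Roots (with multiplicity): 4, 4.

4, 4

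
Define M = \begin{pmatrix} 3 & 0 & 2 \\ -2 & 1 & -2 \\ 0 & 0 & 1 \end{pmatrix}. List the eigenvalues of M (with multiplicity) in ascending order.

Characteristic polynomial: p(t) = t^3 - 5t^2 + 7t - 3 = (t - 3)(t - 1)^2.
Roots (with multiplicity): 1, 1, 3.

1, 1, 3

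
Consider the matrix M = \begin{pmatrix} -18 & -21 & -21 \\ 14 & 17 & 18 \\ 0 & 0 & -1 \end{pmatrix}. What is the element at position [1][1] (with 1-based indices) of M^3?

Characteristic polynomial: t^3 + 2t^2 - 11t - 12 = (t - 3)(t + 1)(t + 4), so the eigenvalues are -4, -1, 3.
t=-1: eigenvector (0, -1, 1).
t=3: eigenvector (-1, 1, 0).
t=-4: eigenvector (3, -2, 0).
P = [[0, -1, 3], [-1, 1, -2], [1, 0, 0]], D = diag(-1, 3, -4), P⁻¹ = [[0, 0, 1], [2, 3, 3], [1, 1, 1]].
M³ = P·diag(-1, 27, -64)·P⁻¹ = [[-246, -273, -273], [182, 209, 210], [0, 0, -1]].
The requested entry is -246.

-246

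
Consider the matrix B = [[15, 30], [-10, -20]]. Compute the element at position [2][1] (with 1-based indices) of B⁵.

Characteristic polynomial: s^2 + 5s = s(s + 5), so the eigenvalues are -5, 0.
s=-5: eigenvector (-3, 2).
s=0: eigenvector (-2, 1).
P = [[-3, -2], [2, 1]], D = diag(-5, 0), P⁻¹ = [[1, 2], [-2, -3]].
B⁵ = P·diag(-3125, 0)·P⁻¹ = [[9375, 18750], [-6250, -12500]].
The requested entry is -6250.

-6250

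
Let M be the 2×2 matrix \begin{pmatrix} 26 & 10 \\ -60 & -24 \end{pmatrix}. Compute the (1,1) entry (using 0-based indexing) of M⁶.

-81024

Characteristic polynomial: s^2 - 2s - 24 = (s - 6)(s + 4), so the eigenvalues are -4, 6.
s=-4: eigenvector (1, -3).
s=6: eigenvector (1, -2).
P = [[1, 1], [-3, -2]], D = diag(-4, 6), P⁻¹ = [[-2, -1], [3, 1]].
M⁶ = P·diag(4096, 46656)·P⁻¹ = [[131776, 42560], [-255360, -81024]].
The requested entry is -81024.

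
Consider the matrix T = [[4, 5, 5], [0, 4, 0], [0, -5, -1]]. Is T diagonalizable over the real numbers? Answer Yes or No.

Yes

Characteristic polynomial: p(μ) = μ^3 - 7μ^2 + 8μ + 16 = (μ - 4)^2(μ + 1).
μ = 4 has algebraic multiplicity 2; rank(T − 4I) = 1, so geometric multiplicity = 2.
Every eigenvalue has geometric = algebraic multiplicity, so T is diagonalizable.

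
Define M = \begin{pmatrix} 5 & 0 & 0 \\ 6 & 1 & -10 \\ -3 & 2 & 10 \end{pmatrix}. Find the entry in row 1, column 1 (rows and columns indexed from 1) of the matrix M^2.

Characteristic polynomial: t^3 - 16t^2 + 85t - 150 = (t - 6)(t - 5)^2, so the eigenvalues are 5, 5, 6.
t=5: eigenvector (0, 5, -2).
t=5: eigenvector (1, -1, 1).
t=6: eigenvector (0, -2, 1).
P = [[0, 1, 0], [5, -1, -2], [-2, 1, 1]], D = diag(5, 5, 6), P⁻¹ = [[-1, 1, 2], [1, 0, 0], [-3, 2, 5]].
M² = P·diag(25, 25, 36)·P⁻¹ = [[25, 0, 0], [66, -19, -110], [-33, 22, 80]].
The requested entry is 25.

25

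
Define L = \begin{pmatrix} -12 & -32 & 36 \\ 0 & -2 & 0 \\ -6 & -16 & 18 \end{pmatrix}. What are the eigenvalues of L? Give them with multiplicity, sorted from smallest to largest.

-2, 0, 6

Characteristic polynomial: p(s) = s^3 - 4s^2 - 12s = s(s - 6)(s + 2).
Roots (with multiplicity): -2, 0, 6.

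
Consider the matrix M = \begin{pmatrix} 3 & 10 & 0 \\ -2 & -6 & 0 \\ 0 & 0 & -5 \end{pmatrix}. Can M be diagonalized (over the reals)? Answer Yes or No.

Yes

Characteristic polynomial: p(μ) = μ^3 + 8μ^2 + 17μ + 10 = (μ + 1)(μ + 2)(μ + 5).
All 3 eigenvalues are distinct, so M is diagonalizable.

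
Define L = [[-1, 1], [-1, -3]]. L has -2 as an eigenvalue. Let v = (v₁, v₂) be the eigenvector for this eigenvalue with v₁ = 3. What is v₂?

L + 2I = [[1, 1], [-1, -1]].
Solving (L + 2I)v = 0 gives the eigenspace spanned by (3, -3).
With v₁ = 3, v = (3, -3), so v₂ = -3.

-3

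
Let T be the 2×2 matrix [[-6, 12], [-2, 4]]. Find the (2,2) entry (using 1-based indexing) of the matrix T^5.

64

Characteristic polynomial: s^2 + 2s = s(s + 2), so the eigenvalues are -2, 0.
s=-2: eigenvector (3, 1).
s=0: eigenvector (2, 1).
P = [[3, 2], [1, 1]], D = diag(-2, 0), P⁻¹ = [[1, -2], [-1, 3]].
T⁵ = P·diag(-32, 0)·P⁻¹ = [[-96, 192], [-32, 64]].
The requested entry is 64.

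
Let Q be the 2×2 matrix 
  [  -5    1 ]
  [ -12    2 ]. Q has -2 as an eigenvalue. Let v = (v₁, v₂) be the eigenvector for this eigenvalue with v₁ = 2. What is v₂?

Q + 2I = [[-3, 1], [-12, 4]].
Solving (Q + 2I)v = 0 gives the eigenspace spanned by (2, 6).
With v₁ = 2, v = (2, 6), so v₂ = 6.

6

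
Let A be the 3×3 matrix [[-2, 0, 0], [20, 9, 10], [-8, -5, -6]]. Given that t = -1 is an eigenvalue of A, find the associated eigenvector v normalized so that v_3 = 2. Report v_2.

-2

A + 1I = [[-1, 0, 0], [20, 10, 10], [-8, -5, -5]].
Solving (A + 1I)v = 0 gives the eigenspace spanned by (0, -2, 2).
With v_3 = 2, v = (0, -2, 2), so v_2 = -2.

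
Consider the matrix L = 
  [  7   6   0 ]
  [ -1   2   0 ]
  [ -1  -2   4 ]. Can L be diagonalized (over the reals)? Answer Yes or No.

Yes

Characteristic polynomial: p(μ) = μ^3 - 13μ^2 + 56μ - 80 = (μ - 5)(μ - 4)^2.
μ = 4 has algebraic multiplicity 2; rank(L − 4I) = 1, so geometric multiplicity = 2.
Every eigenvalue has geometric = algebraic multiplicity, so L is diagonalizable.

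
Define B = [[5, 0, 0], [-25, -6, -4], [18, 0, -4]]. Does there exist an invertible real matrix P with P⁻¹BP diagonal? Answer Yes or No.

Yes

Characteristic polynomial: p(λ) = λ^3 + 5λ^2 - 26λ - 120 = (λ - 5)(λ + 4)(λ + 6).
All 3 eigenvalues are distinct, so B is diagonalizable.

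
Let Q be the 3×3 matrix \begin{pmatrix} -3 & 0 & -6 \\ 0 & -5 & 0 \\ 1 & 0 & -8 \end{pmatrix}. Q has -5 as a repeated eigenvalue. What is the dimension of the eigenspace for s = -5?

Q + 5I = [[2, 0, -6], [0, 0, 0], [1, 0, -3]].
This matrix has rank 1, so its null space has dimension 3 − 1 = 2.

2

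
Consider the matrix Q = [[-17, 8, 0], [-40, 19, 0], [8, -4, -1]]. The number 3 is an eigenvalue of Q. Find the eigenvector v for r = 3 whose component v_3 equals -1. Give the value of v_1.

2

Q − 3I = [[-20, 8, 0], [-40, 16, 0], [8, -4, -4]].
Solving (Q − 3I)v = 0 gives the eigenspace spanned by (2, 5, -1).
With v_3 = -1, v = (2, 5, -1), so v_1 = 2.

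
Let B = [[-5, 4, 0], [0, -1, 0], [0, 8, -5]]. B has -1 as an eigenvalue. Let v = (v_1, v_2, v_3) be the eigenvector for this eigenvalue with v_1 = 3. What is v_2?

3

B + 1I = [[-4, 4, 0], [0, 0, 0], [0, 8, -4]].
Solving (B + 1I)v = 0 gives the eigenspace spanned by (3, 3, 6).
With v_1 = 3, v = (3, 3, 6), so v_2 = 3.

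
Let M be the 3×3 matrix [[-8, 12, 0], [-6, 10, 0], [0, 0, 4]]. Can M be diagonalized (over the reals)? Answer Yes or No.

Characteristic polynomial: p(s) = s^3 - 6s^2 + 32 = (s - 4)^2(s + 2).
s = 4 has algebraic multiplicity 2; rank(M − 4I) = 1, so geometric multiplicity = 2.
Every eigenvalue has geometric = algebraic multiplicity, so M is diagonalizable.

Yes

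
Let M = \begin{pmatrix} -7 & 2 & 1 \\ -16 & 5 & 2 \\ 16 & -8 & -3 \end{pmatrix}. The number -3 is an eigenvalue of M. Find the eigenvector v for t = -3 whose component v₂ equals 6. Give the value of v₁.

M + 3I = [[-4, 2, 1], [-16, 8, 2], [16, -8, 0]].
Solving (M + 3I)v = 0 gives the eigenspace spanned by (3, 6, 0).
With v₂ = 6, v = (3, 6, 0), so v₁ = 3.

3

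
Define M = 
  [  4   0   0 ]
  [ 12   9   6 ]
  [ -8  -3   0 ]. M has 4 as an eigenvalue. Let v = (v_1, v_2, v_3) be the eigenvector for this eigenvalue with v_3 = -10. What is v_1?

5

M − 4I = [[0, 0, 0], [12, 5, 6], [-8, -3, -4]].
Solving (M − 4I)v = 0 gives the eigenspace spanned by (5, 0, -10).
With v_3 = -10, v = (5, 0, -10), so v_1 = 5.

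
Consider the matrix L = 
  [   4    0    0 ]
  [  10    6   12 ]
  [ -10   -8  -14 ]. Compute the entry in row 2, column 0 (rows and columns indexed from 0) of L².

20

Characteristic polynomial: λ^3 + 4λ^2 - 20λ - 48 = (λ - 4)(λ + 2)(λ + 6), so the eigenvalues are -6, -2, 4.
λ=-2: eigenvector (0, 3, -2).
λ=4: eigenvector (1, 1, -1).
λ=-6: eigenvector (0, -1, 1).
P = [[0, 1, 0], [3, 1, -1], [-2, -1, 1]], D = diag(-2, 4, -6), P⁻¹ = [[0, 1, 1], [1, 0, 0], [1, 2, 3]].
L² = P·diag(4, 16, 36)·P⁻¹ = [[16, 0, 0], [-20, -60, -96], [20, 64, 100]].
The requested entry is 20.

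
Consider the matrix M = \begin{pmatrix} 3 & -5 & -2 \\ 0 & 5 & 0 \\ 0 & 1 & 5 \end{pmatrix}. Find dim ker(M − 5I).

M − 5I = [[-2, -5, -2], [0, 0, 0], [0, 1, 0]].
This matrix has rank 2, so its null space has dimension 3 − 2 = 1.

1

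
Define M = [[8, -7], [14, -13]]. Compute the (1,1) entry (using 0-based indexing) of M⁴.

Characteristic polynomial: μ^2 + 5μ - 6 = (μ - 1)(μ + 6), so the eigenvalues are -6, 1.
μ=-6: eigenvector (1, 2).
μ=1: eigenvector (-1, -1).
P = [[1, -1], [2, -1]], D = diag(-6, 1), P⁻¹ = [[-1, 1], [-2, 1]].
M⁴ = P·diag(1296, 1)·P⁻¹ = [[-1294, 1295], [-2590, 2591]].
The requested entry is 2591.

2591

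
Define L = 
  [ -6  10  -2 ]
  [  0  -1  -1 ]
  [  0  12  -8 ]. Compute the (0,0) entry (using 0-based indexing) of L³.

-216

Characteristic polynomial: μ^3 + 15μ^2 + 74μ + 120 = (μ + 4)(μ + 5)(μ + 6), so the eigenvalues are -6, -5, -4.
μ=-5: eigenvector (2, 1, 4).
μ=-4: eigenvector (2, 1, 3).
μ=-6: eigenvector (1, 0, 0).
P = [[2, 2, 1], [1, 1, 0], [4, 3, 0]], D = diag(-5, -4, -6), P⁻¹ = [[0, -3, 1], [0, 4, -1], [1, -2, 0]].
L³ = P·diag(-125, -64, -216)·P⁻¹ = [[-216, 670, -122], [0, 119, -61], [0, 732, -308]].
The requested entry is -216.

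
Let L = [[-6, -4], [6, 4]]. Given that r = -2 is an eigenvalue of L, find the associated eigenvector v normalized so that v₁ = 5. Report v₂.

L + 2I = [[-4, -4], [6, 6]].
Solving (L + 2I)v = 0 gives the eigenspace spanned by (5, -5).
With v₁ = 5, v = (5, -5), so v₂ = -5.

-5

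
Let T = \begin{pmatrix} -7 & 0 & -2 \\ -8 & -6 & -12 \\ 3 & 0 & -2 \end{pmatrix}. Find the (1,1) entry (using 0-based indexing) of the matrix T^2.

Characteristic polynomial: λ^3 + 15λ^2 + 74λ + 120 = (λ + 4)(λ + 5)(λ + 6), so the eigenvalues are -6, -5, -4.
λ=-5: eigenvector (1, 4, -1).
λ=-6: eigenvector (0, 1, 0).
λ=-4: eigenvector (-2, -10, 3).
P = [[1, 0, -2], [4, 1, -10], [-1, 0, 3]], D = diag(-5, -6, -4), P⁻¹ = [[3, 0, 2], [-2, 1, 2], [1, 0, 1]].
T² = P·diag(25, 36, 16)·P⁻¹ = [[43, 0, 18], [68, 36, 112], [-27, 0, -2]].
The requested entry is 36.

36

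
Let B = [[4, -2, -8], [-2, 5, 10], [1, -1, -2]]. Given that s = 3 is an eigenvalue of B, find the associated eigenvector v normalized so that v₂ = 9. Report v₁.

-6

B − 3I = [[1, -2, -8], [-2, 2, 10], [1, -1, -5]].
Solving (B − 3I)v = 0 gives the eigenspace spanned by (-6, 9, -3).
With v₂ = 9, v = (-6, 9, -3), so v₁ = -6.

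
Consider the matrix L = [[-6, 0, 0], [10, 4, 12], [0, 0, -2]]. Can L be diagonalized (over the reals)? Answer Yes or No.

Characteristic polynomial: p(s) = s^3 + 4s^2 - 20s - 48 = (s - 4)(s + 2)(s + 6).
All 3 eigenvalues are distinct, so L is diagonalizable.

Yes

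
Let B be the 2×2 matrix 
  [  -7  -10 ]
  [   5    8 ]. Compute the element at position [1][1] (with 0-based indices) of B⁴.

146

Characteristic polynomial: λ^2 - λ - 6 = (λ - 3)(λ + 2), so the eigenvalues are -2, 3.
λ=3: eigenvector (-1, 1).
λ=-2: eigenvector (-2, 1).
P = [[-1, -2], [1, 1]], D = diag(3, -2), P⁻¹ = [[1, 2], [-1, -1]].
B⁴ = P·diag(81, 16)·P⁻¹ = [[-49, -130], [65, 146]].
The requested entry is 146.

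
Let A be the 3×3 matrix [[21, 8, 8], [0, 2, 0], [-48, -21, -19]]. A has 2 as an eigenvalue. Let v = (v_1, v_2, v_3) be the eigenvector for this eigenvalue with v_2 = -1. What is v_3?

A − 2I = [[19, 8, 8], [0, 0, 0], [-48, -21, -21]].
Solving (A − 2I)v = 0 gives the eigenspace spanned by (0, -1, 1).
With v_2 = -1, v = (0, -1, 1), so v_3 = 1.

1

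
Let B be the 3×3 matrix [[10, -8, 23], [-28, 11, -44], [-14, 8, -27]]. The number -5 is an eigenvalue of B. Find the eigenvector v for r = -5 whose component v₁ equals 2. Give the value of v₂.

-2

B + 5I = [[15, -8, 23], [-28, 16, -44], [-14, 8, -22]].
Solving (B + 5I)v = 0 gives the eigenspace spanned by (2, -2, -2).
With v₁ = 2, v = (2, -2, -2), so v₂ = -2.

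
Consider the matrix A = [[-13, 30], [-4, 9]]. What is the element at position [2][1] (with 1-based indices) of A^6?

1456

Characteristic polynomial: t^2 + 4t + 3 = (t + 1)(t + 3), so the eigenvalues are -3, -1.
t=-3: eigenvector (3, 1).
t=-1: eigenvector (-5, -2).
P = [[3, -5], [1, -2]], D = diag(-3, -1), P⁻¹ = [[2, -5], [1, -3]].
A⁶ = P·diag(729, 1)·P⁻¹ = [[4369, -10920], [1456, -3639]].
The requested entry is 1456.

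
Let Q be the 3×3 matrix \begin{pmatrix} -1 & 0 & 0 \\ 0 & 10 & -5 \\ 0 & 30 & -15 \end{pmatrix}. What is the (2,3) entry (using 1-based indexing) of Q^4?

625

Characteristic polynomial: t^3 + 6t^2 + 5t = t(t + 1)(t + 5), so the eigenvalues are -5, -1, 0.
t=-1: eigenvector (1, 0, 0).
t=0: eigenvector (0, 1, 2).
t=-5: eigenvector (0, 1, 3).
P = [[1, 0, 0], [0, 1, 1], [0, 2, 3]], D = diag(-1, 0, -5), P⁻¹ = [[1, 0, 0], [0, 3, -1], [0, -2, 1]].
Q⁴ = P·diag(1, 0, 625)·P⁻¹ = [[1, 0, 0], [0, -1250, 625], [0, -3750, 1875]].
The requested entry is 625.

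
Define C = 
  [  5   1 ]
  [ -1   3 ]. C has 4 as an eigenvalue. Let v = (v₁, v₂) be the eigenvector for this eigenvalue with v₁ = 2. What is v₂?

C − 4I = [[1, 1], [-1, -1]].
Solving (C − 4I)v = 0 gives the eigenspace spanned by (2, -2).
With v₁ = 2, v = (2, -2), so v₂ = -2.

-2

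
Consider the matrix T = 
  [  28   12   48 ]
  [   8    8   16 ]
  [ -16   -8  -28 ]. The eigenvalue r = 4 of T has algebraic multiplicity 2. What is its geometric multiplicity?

T − 4I = [[24, 12, 48], [8, 4, 16], [-16, -8, -32]].
This matrix has rank 1, so its null space has dimension 3 − 1 = 2.

2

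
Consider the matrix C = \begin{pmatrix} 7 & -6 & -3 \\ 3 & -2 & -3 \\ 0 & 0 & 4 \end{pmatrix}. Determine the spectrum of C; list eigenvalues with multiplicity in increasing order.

Characteristic polynomial: p(λ) = λ^3 - 9λ^2 + 24λ - 16 = (λ - 4)^2(λ - 1).
Roots (with multiplicity): 1, 4, 4.

1, 4, 4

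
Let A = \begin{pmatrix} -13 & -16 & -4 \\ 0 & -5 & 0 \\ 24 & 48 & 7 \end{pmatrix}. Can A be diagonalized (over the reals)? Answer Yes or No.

Characteristic polynomial: p(r) = r^3 + 11r^2 + 35r + 25 = (r + 1)(r + 5)^2.
r = -5 has algebraic multiplicity 2; rank(A + 5I) = 1, so geometric multiplicity = 2.
Every eigenvalue has geometric = algebraic multiplicity, so A is diagonalizable.

Yes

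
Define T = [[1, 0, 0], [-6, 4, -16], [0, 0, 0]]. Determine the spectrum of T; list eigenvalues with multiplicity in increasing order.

Characteristic polynomial: p(μ) = μ^3 - 5μ^2 + 4μ = μ(μ - 4)(μ - 1).
Roots (with multiplicity): 0, 1, 4.

0, 1, 4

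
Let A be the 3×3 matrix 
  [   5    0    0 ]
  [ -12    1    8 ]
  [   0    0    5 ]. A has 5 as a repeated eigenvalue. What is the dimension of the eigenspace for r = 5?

A − 5I = [[0, 0, 0], [-12, -4, 8], [0, 0, 0]].
This matrix has rank 1, so its null space has dimension 3 − 1 = 2.

2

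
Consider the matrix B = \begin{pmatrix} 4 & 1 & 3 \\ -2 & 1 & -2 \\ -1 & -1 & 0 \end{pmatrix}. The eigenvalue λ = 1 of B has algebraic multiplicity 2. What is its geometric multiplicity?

1

B − 1I = [[3, 1, 3], [-2, 0, -2], [-1, -1, -1]].
This matrix has rank 2, so its null space has dimension 3 − 2 = 1.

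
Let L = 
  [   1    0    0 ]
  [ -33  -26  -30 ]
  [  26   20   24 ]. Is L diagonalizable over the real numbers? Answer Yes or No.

Characteristic polynomial: p(s) = s^3 + s^2 - 26s + 24 = (s - 4)(s - 1)(s + 6).
All 3 eigenvalues are distinct, so L is diagonalizable.

Yes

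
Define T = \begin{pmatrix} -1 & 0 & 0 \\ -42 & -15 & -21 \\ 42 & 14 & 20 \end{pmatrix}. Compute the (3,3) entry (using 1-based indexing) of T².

106

Characteristic polynomial: r^3 - 4r^2 - 11r - 6 = (r - 6)(r + 1)^2, so the eigenvalues are -1, -1, 6.
r=6: eigenvector (0, -1, 1).
r=-1: eigenvector (0, 3, -2).
r=-1: eigenvector (1, 0, -2).
P = [[0, 0, 1], [-1, 3, 0], [1, -2, -2]], D = diag(6, -1, -1), P⁻¹ = [[6, 2, 3], [2, 1, 1], [1, 0, 0]].
T² = P·diag(36, 1, 1)·P⁻¹ = [[1, 0, 0], [-210, -69, -105], [210, 70, 106]].
The requested entry is 106.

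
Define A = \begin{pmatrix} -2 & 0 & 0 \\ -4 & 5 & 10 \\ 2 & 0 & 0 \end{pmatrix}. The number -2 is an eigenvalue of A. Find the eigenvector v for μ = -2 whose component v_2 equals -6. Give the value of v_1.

A + 2I = [[0, 0, 0], [-4, 7, 10], [2, 0, 2]].
Solving (A + 2I)v = 0 gives the eigenspace spanned by (-3, -6, 3).
With v_2 = -6, v = (-3, -6, 3), so v_1 = -3.

-3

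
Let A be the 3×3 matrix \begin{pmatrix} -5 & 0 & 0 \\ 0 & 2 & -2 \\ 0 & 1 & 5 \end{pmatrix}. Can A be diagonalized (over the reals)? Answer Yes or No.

Characteristic polynomial: p(s) = s^3 - 2s^2 - 23s + 60 = (s - 4)(s - 3)(s + 5).
All 3 eigenvalues are distinct, so A is diagonalizable.

Yes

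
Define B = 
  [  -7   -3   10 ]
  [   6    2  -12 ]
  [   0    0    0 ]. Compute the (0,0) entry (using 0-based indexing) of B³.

Characteristic polynomial: s^3 + 5s^2 + 4s = s(s + 1)(s + 4), so the eigenvalues are -4, -1, 0.
s=-1: eigenvector (-1, 2, 0).
s=-4: eigenvector (-1, 1, 0).
s=0: eigenvector (4, -6, 1).
P = [[-1, -1, 4], [2, 1, -6], [0, 0, 1]], D = diag(-1, -4, 0), P⁻¹ = [[1, 1, 2], [-2, -1, 2], [0, 0, 1]].
B³ = P·diag(-1, -64, 0)·P⁻¹ = [[-127, -63, 130], [126, 62, -132], [0, 0, 0]].
The requested entry is -127.

-127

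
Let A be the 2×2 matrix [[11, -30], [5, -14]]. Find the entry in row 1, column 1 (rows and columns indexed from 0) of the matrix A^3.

Characteristic polynomial: μ^2 + 3μ - 4 = (μ - 1)(μ + 4), so the eigenvalues are -4, 1.
μ=1: eigenvector (3, 1).
μ=-4: eigenvector (-2, -1).
P = [[3, -2], [1, -1]], D = diag(1, -4), P⁻¹ = [[1, -2], [1, -3]].
A³ = P·diag(1, -64)·P⁻¹ = [[131, -390], [65, -194]].
The requested entry is -194.

-194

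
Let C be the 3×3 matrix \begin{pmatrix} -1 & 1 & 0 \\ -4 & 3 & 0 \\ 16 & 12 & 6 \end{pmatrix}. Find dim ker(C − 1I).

1

C − 1I = [[-2, 1, 0], [-4, 2, 0], [16, 12, 5]].
This matrix has rank 2, so its null space has dimension 3 − 2 = 1.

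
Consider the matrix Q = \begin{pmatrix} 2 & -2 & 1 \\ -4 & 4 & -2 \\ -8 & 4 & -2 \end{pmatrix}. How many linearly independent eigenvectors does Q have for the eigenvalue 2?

Q − 2I = [[0, -2, 1], [-4, 2, -2], [-8, 4, -4]].
This matrix has rank 2, so its null space has dimension 3 − 2 = 1.

1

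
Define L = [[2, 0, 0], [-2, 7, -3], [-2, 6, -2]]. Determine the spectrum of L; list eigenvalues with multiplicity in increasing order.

Characteristic polynomial: p(t) = t^3 - 7t^2 + 14t - 8 = (t - 4)(t - 2)(t - 1).
Roots (with multiplicity): 1, 2, 4.

1, 2, 4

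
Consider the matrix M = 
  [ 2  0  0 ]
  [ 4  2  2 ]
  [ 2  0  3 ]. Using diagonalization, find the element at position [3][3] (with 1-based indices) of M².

Characteristic polynomial: s^3 - 7s^2 + 16s - 12 = (s - 3)(s - 2)^2, so the eigenvalues are 2, 2, 3.
s=2: eigenvector (0, 1, 0).
s=2: eigenvector (1, -4, -2).
s=3: eigenvector (0, 2, 1).
P = [[0, 1, 0], [1, -4, 2], [0, -2, 1]], D = diag(2, 2, 3), P⁻¹ = [[0, 1, -2], [1, 0, 0], [2, 0, 1]].
M² = P·diag(4, 4, 9)·P⁻¹ = [[4, 0, 0], [20, 4, 10], [10, 0, 9]].
The requested entry is 9.

9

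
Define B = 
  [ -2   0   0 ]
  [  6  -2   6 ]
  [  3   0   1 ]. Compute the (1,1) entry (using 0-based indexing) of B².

4

Characteristic polynomial: λ^3 + 3λ^2 - 4 = (λ - 1)(λ + 2)^2, so the eigenvalues are -2, -2, 1.
λ=-2: eigenvector (1, -2, -1).
λ=-2: eigenvector (0, 1, 0).
λ=1: eigenvector (0, 2, 1).
P = [[1, 0, 0], [-2, 1, 2], [-1, 0, 1]], D = diag(-2, -2, 1), P⁻¹ = [[1, 0, 0], [0, 1, -2], [1, 0, 1]].
B² = P·diag(4, 4, 1)·P⁻¹ = [[4, 0, 0], [-6, 4, -6], [-3, 0, 1]].
The requested entry is 4.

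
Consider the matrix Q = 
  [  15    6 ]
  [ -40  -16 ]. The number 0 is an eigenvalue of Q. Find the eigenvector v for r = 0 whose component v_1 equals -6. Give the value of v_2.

15

Q = [[15, 6], [-40, -16]].
Solving (Q)v = 0 gives the eigenspace spanned by (-6, 15).
With v_1 = -6, v = (-6, 15), so v_2 = 15.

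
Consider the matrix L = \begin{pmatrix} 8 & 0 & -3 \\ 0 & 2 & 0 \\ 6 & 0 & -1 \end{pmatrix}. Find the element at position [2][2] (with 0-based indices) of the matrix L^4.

Characteristic polynomial: λ^3 - 9λ^2 + 24λ - 20 = (λ - 5)(λ - 2)^2, so the eigenvalues are 2, 2, 5.
λ=5: eigenvector (1, 0, 1).
λ=2: eigenvector (0, 1, 0).
λ=2: eigenvector (1, 0, 2).
P = [[1, 0, 1], [0, 1, 0], [1, 0, 2]], D = diag(5, 2, 2), P⁻¹ = [[2, 0, -1], [0, 1, 0], [-1, 0, 1]].
L⁴ = P·diag(625, 16, 16)·P⁻¹ = [[1234, 0, -609], [0, 16, 0], [1218, 0, -593]].
The requested entry is -593.

-593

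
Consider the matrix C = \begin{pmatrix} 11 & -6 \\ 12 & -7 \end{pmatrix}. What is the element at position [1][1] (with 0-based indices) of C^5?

Characteristic polynomial: s^2 - 4s - 5 = (s - 5)(s + 1), so the eigenvalues are -1, 5.
s=-1: eigenvector (1, 2).
s=5: eigenvector (-1, -1).
P = [[1, -1], [2, -1]], D = diag(-1, 5), P⁻¹ = [[-1, 1], [-2, 1]].
C⁵ = P·diag(-1, 3125)·P⁻¹ = [[6251, -3126], [6252, -3127]].
The requested entry is -3127.

-3127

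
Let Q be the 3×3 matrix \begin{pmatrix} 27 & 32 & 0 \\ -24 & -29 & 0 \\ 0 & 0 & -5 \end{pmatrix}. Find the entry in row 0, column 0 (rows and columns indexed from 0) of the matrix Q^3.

Characteristic polynomial: r^3 + 7r^2 - 5r - 75 = (r - 3)(r + 5)^2, so the eigenvalues are -5, -5, 3.
r=-5: eigenvector (1, -1, 0).
r=3: eigenvector (4, -3, 0).
r=-5: eigenvector (0, 0, 1).
P = [[1, 4, 0], [-1, -3, 0], [0, 0, 1]], D = diag(-5, 3, -5), P⁻¹ = [[-3, -4, 0], [1, 1, 0], [0, 0, 1]].
Q³ = P·diag(-125, 27, -125)·P⁻¹ = [[483, 608, 0], [-456, -581, 0], [0, 0, -125]].
The requested entry is 483.

483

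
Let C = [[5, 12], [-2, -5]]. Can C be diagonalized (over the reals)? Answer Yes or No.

Characteristic polynomial: p(λ) = λ^2 - 1 = (λ - 1)(λ + 1).
All 2 eigenvalues are distinct, so C is diagonalizable.

Yes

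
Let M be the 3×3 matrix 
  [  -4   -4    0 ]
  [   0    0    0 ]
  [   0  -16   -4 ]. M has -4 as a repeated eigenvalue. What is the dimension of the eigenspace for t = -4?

2

M + 4I = [[0, -4, 0], [0, 4, 0], [0, -16, 0]].
This matrix has rank 1, so its null space has dimension 3 − 1 = 2.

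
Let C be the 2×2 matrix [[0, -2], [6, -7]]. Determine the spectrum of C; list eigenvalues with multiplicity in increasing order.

-4, -3

Characteristic polynomial: p(r) = r^2 + 7r + 12 = (r + 3)(r + 4).
Roots (with multiplicity): -4, -3.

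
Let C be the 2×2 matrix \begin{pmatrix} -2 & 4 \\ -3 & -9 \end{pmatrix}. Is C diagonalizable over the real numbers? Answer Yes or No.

Yes

Characteristic polynomial: p(r) = r^2 + 11r + 30 = (r + 5)(r + 6).
All 2 eigenvalues are distinct, so C is diagonalizable.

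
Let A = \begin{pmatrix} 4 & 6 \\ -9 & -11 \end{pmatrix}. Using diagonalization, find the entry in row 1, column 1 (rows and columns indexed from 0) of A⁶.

Characteristic polynomial: s^2 + 7s + 10 = (s + 2)(s + 5), so the eigenvalues are -5, -2.
s=-2: eigenvector (1, -1).
s=-5: eigenvector (-2, 3).
P = [[1, -2], [-1, 3]], D = diag(-2, -5), P⁻¹ = [[3, 2], [1, 1]].
A⁶ = P·diag(64, 15625)·P⁻¹ = [[-31058, -31122], [46683, 46747]].
The requested entry is 46747.

46747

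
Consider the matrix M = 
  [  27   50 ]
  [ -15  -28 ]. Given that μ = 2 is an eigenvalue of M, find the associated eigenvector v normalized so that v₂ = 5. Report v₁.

M − 2I = [[25, 50], [-15, -30]].
Solving (M − 2I)v = 0 gives the eigenspace spanned by (-10, 5).
With v₂ = 5, v = (-10, 5), so v₁ = -10.

-10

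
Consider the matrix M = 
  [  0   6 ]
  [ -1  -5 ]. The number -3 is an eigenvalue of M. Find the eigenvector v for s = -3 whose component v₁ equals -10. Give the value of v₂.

M + 3I = [[3, 6], [-1, -2]].
Solving (M + 3I)v = 0 gives the eigenspace spanned by (-10, 5).
With v₁ = -10, v = (-10, 5), so v₂ = 5.

5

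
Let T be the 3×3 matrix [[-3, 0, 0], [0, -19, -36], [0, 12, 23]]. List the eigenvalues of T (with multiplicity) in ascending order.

Characteristic polynomial: p(r) = r^3 - r^2 - 17r - 15 = (r - 5)(r + 1)(r + 3).
Roots (with multiplicity): -3, -1, 5.

-3, -1, 5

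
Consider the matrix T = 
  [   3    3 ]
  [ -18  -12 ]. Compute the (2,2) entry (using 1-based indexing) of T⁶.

Characteristic polynomial: s^2 + 9s + 18 = (s + 3)(s + 6), so the eigenvalues are -6, -3.
s=-6: eigenvector (1, -3).
s=-3: eigenvector (1, -2).
P = [[1, 1], [-3, -2]], D = diag(-6, -3), P⁻¹ = [[-2, -1], [3, 1]].
T⁶ = P·diag(46656, 729)·P⁻¹ = [[-91125, -45927], [275562, 138510]].
The requested entry is 138510.

138510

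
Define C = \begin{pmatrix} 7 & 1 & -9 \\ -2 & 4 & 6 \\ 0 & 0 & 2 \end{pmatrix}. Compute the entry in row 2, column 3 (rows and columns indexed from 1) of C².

54

Characteristic polynomial: λ^3 - 13λ^2 + 52λ - 60 = (λ - 6)(λ - 5)(λ - 2), so the eigenvalues are 2, 5, 6.
λ=5: eigenvector (-1, 2, 0).
λ=6: eigenvector (-1, 1, 0).
λ=2: eigenvector (2, -1, 1).
P = [[-1, -1, 2], [2, 1, -1], [0, 0, 1]], D = diag(5, 6, 2), P⁻¹ = [[1, 1, -1], [-2, -1, 3], [0, 0, 1]].
C² = P·diag(25, 36, 4)·P⁻¹ = [[47, 11, -75], [-22, 14, 54], [0, 0, 4]].
The requested entry is 54.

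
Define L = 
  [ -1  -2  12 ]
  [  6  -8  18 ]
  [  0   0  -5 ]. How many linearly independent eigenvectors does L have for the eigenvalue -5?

2

L + 5I = [[4, -2, 12], [6, -3, 18], [0, 0, 0]].
This matrix has rank 1, so its null space has dimension 3 − 1 = 2.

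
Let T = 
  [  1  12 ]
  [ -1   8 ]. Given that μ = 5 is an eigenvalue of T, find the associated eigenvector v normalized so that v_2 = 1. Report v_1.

3

T − 5I = [[-4, 12], [-1, 3]].
Solving (T − 5I)v = 0 gives the eigenspace spanned by (3, 1).
With v_2 = 1, v = (3, 1), so v_1 = 3.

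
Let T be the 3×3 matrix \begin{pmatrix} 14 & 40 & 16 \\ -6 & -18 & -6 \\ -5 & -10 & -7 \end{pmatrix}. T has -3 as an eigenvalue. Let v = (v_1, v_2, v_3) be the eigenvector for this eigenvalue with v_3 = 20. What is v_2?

T + 3I = [[17, 40, 16], [-6, -15, -6], [-5, -10, -4]].
Solving (T + 3I)v = 0 gives the eigenspace spanned by (0, -8, 20).
With v_3 = 20, v = (0, -8, 20), so v_2 = -8.

-8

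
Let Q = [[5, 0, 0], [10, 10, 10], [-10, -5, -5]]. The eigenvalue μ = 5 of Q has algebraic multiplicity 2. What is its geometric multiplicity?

Q − 5I = [[0, 0, 0], [10, 5, 10], [-10, -5, -10]].
This matrix has rank 1, so its null space has dimension 3 − 1 = 2.

2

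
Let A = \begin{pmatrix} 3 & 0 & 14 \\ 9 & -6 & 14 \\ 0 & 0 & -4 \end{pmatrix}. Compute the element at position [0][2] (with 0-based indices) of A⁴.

-350

Characteristic polynomial: t^3 + 7t^2 - 6t - 72 = (t - 3)(t + 4)(t + 6), so the eigenvalues are -6, -4, 3.
t=3: eigenvector (1, 1, 0).
t=-6: eigenvector (0, 1, 0).
t=-4: eigenvector (-2, -2, 1).
P = [[1, 0, -2], [1, 1, -2], [0, 0, 1]], D = diag(3, -6, -4), P⁻¹ = [[1, 0, 2], [-1, 1, 0], [0, 0, 1]].
A⁴ = P·diag(81, 1296, 256)·P⁻¹ = [[81, 0, -350], [-1215, 1296, -350], [0, 0, 256]].
The requested entry is -350.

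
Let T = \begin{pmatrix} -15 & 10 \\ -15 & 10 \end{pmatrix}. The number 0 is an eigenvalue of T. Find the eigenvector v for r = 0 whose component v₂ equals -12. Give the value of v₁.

-8

T = [[-15, 10], [-15, 10]].
Solving (T)v = 0 gives the eigenspace spanned by (-8, -12).
With v₂ = -12, v = (-8, -12), so v₁ = -8.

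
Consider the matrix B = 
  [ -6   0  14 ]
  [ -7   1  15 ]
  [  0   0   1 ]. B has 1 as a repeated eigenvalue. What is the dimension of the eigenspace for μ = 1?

B − 1I = [[-7, 0, 14], [-7, 0, 15], [0, 0, 0]].
This matrix has rank 2, so its null space has dimension 3 − 2 = 1.

1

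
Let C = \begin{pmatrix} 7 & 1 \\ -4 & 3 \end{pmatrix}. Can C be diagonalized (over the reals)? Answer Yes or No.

No

Characteristic polynomial: p(t) = t^2 - 10t + 25 = (t - 5)^2.
t = 5 has algebraic multiplicity 2; rank(C − 5I) = 1, so geometric multiplicity = 1.
Geometric multiplicity < algebraic multiplicity, so C is not diagonalizable.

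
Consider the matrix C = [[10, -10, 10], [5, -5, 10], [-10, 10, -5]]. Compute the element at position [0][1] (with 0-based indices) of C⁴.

1250

Characteristic polynomial: λ^3 - 25λ = λ(λ - 5)(λ + 5), so the eigenvalues are -5, 0, 5.
λ=0: eigenvector (1, 1, 0).
λ=-5: eigenvector (-2, -2, 1).
λ=5: eigenvector (0, 1, 1).
P = [[1, -2, 0], [1, -2, 1], [0, 1, 1]], D = diag(0, -5, 5), P⁻¹ = [[3, -2, 2], [1, -1, 1], [-1, 1, 0]].
C⁴ = P·diag(0, 625, 625)·P⁻¹ = [[-1250, 1250, -1250], [-1875, 1875, -1250], [0, 0, 625]].
The requested entry is 1250.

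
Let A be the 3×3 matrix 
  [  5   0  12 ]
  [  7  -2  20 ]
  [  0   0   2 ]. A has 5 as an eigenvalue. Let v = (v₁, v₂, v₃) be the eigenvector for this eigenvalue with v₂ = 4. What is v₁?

A − 5I = [[0, 0, 12], [7, -7, 20], [0, 0, -3]].
Solving (A − 5I)v = 0 gives the eigenspace spanned by (4, 4, 0).
With v₂ = 4, v = (4, 4, 0), so v₁ = 4.

4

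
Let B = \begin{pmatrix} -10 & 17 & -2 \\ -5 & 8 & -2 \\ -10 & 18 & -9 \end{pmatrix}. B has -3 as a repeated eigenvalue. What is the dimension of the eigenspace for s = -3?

1

B + 3I = [[-7, 17, -2], [-5, 11, -2], [-10, 18, -6]].
This matrix has rank 2, so its null space has dimension 3 − 2 = 1.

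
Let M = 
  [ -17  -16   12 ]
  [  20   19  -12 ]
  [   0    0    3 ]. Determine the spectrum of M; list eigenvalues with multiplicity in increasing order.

-1, 3, 3

Characteristic polynomial: p(t) = t^3 - 5t^2 + 3t + 9 = (t - 3)^2(t + 1).
Roots (with multiplicity): -1, 3, 3.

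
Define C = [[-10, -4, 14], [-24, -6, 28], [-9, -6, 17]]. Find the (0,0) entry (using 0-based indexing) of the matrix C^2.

Characteristic polynomial: s^3 - s^2 - 14s + 24 = (s - 3)(s - 2)(s + 4), so the eigenvalues are -4, 2, 3.
s=-4: eigenvector (1, 2, 1).
s=3: eigenvector (2, 4, 3).
s=2: eigenvector (4, 9, 6).
P = [[1, 2, 4], [2, 4, 9], [1, 3, 6]], D = diag(-4, 3, 2), P⁻¹ = [[3, 0, -2], [3, -2, 1], [-2, 1, 0]].
C² = P·diag(16, 9, 4)·P⁻¹ = [[70, -20, -14], [132, -36, -28], [81, -30, -5]].
The requested entry is 70.

70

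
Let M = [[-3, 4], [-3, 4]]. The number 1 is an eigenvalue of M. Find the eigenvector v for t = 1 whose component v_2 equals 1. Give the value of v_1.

M − 1I = [[-4, 4], [-3, 3]].
Solving (M − 1I)v = 0 gives the eigenspace spanned by (1, 1).
With v_2 = 1, v = (1, 1), so v_1 = 1.

1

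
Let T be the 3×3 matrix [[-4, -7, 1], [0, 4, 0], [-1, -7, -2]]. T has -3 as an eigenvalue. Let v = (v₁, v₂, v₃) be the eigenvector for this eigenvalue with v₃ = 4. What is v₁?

4

T + 3I = [[-1, -7, 1], [0, 7, 0], [-1, -7, 1]].
Solving (T + 3I)v = 0 gives the eigenspace spanned by (4, 0, 4).
With v₃ = 4, v = (4, 0, 4), so v₁ = 4.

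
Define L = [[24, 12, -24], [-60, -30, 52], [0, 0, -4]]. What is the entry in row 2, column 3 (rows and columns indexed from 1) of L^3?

Characteristic polynomial: t^3 + 10t^2 + 24t = t(t + 4)(t + 6), so the eigenvalues are -6, -4, 0.
t=-4: eigenvector (0, 2, 1).
t=-6: eigenvector (-2, 5, 0).
t=0: eigenvector (1, -2, 0).
P = [[0, -2, 1], [2, 5, -2], [1, 0, 0]], D = diag(-4, -6, 0), P⁻¹ = [[0, 0, 1], [2, 1, -2], [5, 2, -4]].
L³ = P·diag(-64, -216, 0)·P⁻¹ = [[864, 432, -864], [-2160, -1080, 2032], [0, 0, -64]].
The requested entry is 2032.

2032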